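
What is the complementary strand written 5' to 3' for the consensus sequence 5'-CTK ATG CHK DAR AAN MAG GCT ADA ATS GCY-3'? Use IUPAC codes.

5′-RGCSATTHTAGCCTKNTTYTHMDGCATMAG-3′

Standard pairs A↔T, G↔C; ambiguity codes pair R↔Y, M↔K, S↔S, D↔H, N↔N. Complement (GAMTACGDMHTYTTNKTCCGATHTTASCGR), then reverse for 5'→3'.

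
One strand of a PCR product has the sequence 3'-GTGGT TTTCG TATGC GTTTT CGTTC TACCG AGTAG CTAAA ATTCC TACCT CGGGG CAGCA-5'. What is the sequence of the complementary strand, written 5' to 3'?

5'-CACCAAAAGCATACGCAAAAGCAAGATGGCTCATCGATTTTAAGGATGGAGCCCCGTCGT-3'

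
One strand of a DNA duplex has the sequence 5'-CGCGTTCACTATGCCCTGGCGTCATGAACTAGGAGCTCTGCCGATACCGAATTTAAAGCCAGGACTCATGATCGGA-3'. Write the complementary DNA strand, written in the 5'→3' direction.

5'-TCCGATCATGAGTCCTGGCTTTAAATTCGGTATCGGCAGAGCTCCTAGTTCATGACGCCAGGGCATAGTGAACGCG-3'

The complement of CGCGTTCACTATGCCCTGGCGTCATGAACTAGGAGCTCTGCCGATACCGAATTTAAAGCCAGGACTCATGATCGGA is GCGCAAGTGATACGGGACCGCAGTACTTGATCCTCGAGACGGCTATGGCTTAAATTTCGGTCCTGAGTACTAGCCT (A↔T, G↔C). DNA strands are antiparallel, so the complementary strand runs 3'→5'; reversing gives the 5'→3' form.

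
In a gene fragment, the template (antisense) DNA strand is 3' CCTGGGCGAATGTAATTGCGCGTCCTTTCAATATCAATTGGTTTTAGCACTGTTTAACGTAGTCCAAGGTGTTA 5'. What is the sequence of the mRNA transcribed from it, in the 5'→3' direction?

5'-GGACCCGCUUACAUUAACGCGCAGGAAAGUUAUAGUUAACCAAAAUCGUGACAAAUUGCAUCAGGUUCCACAAU-3'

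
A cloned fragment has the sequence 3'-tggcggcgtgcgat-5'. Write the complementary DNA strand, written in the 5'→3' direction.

The strand is given 3'→5', so its complement runs 5'→3' in the same left-to-right order: pair each base A↔T, G↔C.

5'-ACCGCCGCACGCTA-3'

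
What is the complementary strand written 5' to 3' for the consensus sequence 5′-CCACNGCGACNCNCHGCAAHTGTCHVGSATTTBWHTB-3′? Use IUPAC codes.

5′-VADWVAAATSCBDGACADTTGCDGNGNGTCGCNGTGG-3′

Standard pairs A↔T, G↔C; ambiguity codes pair W↔W, S↔S, B↔V, H↔D, N↔N. Complement (GGTGNCGCTGNGNGDCGTTDACAGDBCSTAAAVWDAV), then reverse for 5'→3'.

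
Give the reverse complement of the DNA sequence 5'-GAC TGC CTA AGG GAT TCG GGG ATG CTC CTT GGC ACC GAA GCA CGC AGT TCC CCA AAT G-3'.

Complement each base (A↔T, G↔C): CTGACGGATTCCCTAAGCCCCTACGAGGAACCGTGGCTTCGTGCGTCAAGGGGTTTAC. Then reverse.

5′-CATTTGGGGAACTGCGTGCTTCGGTGCCAAGGAGCATCCCCGAATCCCTTAGGCAGTC-3′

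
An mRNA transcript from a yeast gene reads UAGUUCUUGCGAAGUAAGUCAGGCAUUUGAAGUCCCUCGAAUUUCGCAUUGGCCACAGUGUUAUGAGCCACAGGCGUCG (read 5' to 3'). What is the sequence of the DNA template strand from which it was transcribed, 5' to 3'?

5'-CGACGCCTGTGGCTCATAACACTGTGGCCAATGCGAAATTCGAGGGACTTCAAATGCCTGACTTACTTCGCAAGAACTA-3'

Replace U with T to get the coding DNA strand: TAGTTCTTGCGAAGTAAGTCAGGCATTTGAAGTCCCTCGAATTTCGCATTGGCCACAGTGTTATGAGCCACAGGCGTCG. The template strand is its reverse complement (complement ATCAAGAACGCTTCATTCAGTCCGTAAACTTCAGGGAGCTTAAAGCGTAACCGGTGTCACAATACTCGGTGTCCGCAGC, then reverse).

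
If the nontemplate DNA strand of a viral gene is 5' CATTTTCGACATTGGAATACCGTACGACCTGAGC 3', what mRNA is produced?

mRNA has the coding-strand sequence with U in place of T.

5′-CAUUUUCGACAUUGGAAUACCGUACGACCUGAGC-3′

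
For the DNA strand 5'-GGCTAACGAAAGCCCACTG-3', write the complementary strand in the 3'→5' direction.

Base-pairing A↔T, G↔C gives the complement. The complementary strand is antiparallel, so paired with a 5'→3' strand it runs 3'→5'.

3'-CCGATTGCTTTCGGGTGAC-5'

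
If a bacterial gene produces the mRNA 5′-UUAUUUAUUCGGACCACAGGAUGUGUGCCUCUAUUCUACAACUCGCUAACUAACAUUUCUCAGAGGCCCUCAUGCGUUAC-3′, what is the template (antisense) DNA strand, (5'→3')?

Replace U with T to get the coding DNA strand: TTATTTATTCGGACCACAGGATGTGTGCCTCTATTCTACAACTCGCTAACTAACATTTCTCAGAGGCCCTCATGCGTTAC. The template strand is its reverse complement (complement AATAAATAAGCCTGGTGTCCTACACACGGAGATAAGATGTTGAGCGATTGATTGTAAAGAGTCTCCGGGAGTACGCAATG, then reverse).

5'-GTAACGCATGAGGGCCTCTGAGAAATGTTAGTTAGCGAGTTGTAGAATAGAGGCACACATCCTGTGGTCCGAATAAATAA-3'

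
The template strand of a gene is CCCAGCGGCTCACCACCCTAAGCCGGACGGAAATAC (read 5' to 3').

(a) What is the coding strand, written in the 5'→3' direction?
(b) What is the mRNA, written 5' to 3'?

(a) The coding strand is the reverse complement of the template: complement GGGTCGCCGAGTGGTGGGATTCGGCCTGCCTTTATG, then reverse.
(b) mRNA has the coding-strand sequence with T→U.

(a) 5'-GTATTTCCGTCCGGCTTAGGGTGGTGAGCCGCTGGG-3'
(b) 5′-GUAUUUCCGUCCGGCUUAGGGUGGUGAGCCGCUGGG-3′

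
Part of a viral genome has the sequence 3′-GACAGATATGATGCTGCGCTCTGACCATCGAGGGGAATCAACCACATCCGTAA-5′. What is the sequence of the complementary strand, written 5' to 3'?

The strand is given 3'→5', so its complement runs 5'→3' in the same left-to-right order: pair each base A↔T, G↔C.

5'-CTGTCTATACTACGACGCGAGACTGGTAGCTCCCCTTAGTTGGTGTAGGCATT-3'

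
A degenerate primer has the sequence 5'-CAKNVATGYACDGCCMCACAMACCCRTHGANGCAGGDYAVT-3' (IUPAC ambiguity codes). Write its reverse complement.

5'-ABTRHCCTGCNTCDAYGGGTKTGTGKGGCHGTRCATBNMTG-3'

Standard pairs A↔T, G↔C; ambiguity codes pair R↔Y, M↔K, D↔H, V↔B, N↔N. Complement (GTMNBTACRTGHCGGKGTGTKTGGGYADCTNCGTCCHRTBA), then reverse for 5'→3'.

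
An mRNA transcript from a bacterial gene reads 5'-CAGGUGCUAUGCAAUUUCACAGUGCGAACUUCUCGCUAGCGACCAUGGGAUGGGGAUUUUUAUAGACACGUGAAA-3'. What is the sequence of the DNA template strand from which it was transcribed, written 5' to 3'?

Replace U with T to get the coding DNA strand: CAGGTGCTATGCAATTTCACAGTGCGAACTTCTCGCTAGCGACCATGGGATGGGGATTTTTATAGACACGTGAAA. The template strand is its reverse complement (complement GTCCACGATACGTTAAAGTGTCACGCTTGAAGAGCGATCGCTGGTACCCTACCCCTAAAAATATCTGTGCACTTT, then reverse).

5'-TTTCACGTGTCTATAAAAATCCCCATCCCATGGTCGCTAGCGAGAAGTTCGCACTGTGAAATTGCATAGCACCTG-3'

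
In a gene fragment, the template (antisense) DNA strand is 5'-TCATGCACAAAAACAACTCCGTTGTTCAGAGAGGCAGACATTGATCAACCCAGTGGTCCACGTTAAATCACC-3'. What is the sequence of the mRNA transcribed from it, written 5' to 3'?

5'-GGUGAUUUAACGUGGACCACUGGGUUGAUCAAUGUCUGCCUCUCUGAACAACGGAGUUGUUUUUGUGCAUGA-3'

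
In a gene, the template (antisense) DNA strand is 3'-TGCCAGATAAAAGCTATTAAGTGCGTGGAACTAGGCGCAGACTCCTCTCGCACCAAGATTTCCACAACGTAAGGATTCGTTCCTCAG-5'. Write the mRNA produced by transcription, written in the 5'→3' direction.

5'-ACGGUCUAUUUUCGAUAAUUCACGCACCUUGAUCCGCGUCUGAGGAGAGCGUGGUUCUAAAGGUGUUGCAUUCCUAAGCAAGGAGUC-3'

Reading the template 3'→5' as shown, RNA polymerase pairs each base (A→U, T→A, G↔C) to build mRNA 5'→3' directly.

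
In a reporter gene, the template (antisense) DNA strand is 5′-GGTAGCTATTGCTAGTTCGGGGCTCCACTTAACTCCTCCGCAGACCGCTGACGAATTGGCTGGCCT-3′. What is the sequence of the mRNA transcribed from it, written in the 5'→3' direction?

5′-AGGCCAGCCAAUUCGUCAGCGGUCUGCGGAGGAGUUAAGUGGAGCCCCGAACUAGCAAUAGCUACC-3′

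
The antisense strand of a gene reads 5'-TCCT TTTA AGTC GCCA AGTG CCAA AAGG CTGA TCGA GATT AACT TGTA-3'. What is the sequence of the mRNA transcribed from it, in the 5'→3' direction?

RNA polymerase reads the template 3'→5' and synthesizes mRNA 5'→3' by base-pairing (A→U, T→A, G↔C). The complement of the template is AGGAAAATTCAGCGGTTCACGGTTTTCCGACTAGCTCTAATTGAACAT; antiparallel, so 5'→3' the coding strand is TACAAGTTAATCTCGATCAGCCTTTTGGCACTTGGCGACTTAAAAGGA. Replace T with U for the mRNA.

5'-UACAAGUUAAUCUCGAUCAGCCUUUUGGCACUUGGCGACUUAAAAGGA-3'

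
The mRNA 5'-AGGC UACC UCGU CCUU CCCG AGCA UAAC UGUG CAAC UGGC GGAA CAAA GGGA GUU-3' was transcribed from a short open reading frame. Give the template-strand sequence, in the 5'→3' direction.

5'-AACTCCCTTTGTTCCGCCAGTTGCACAGTTATGCTCGGGAAGGACGAGGTAGCCT-3'

Replace U with T to get the coding DNA strand: AGGCTACCTCGTCCTTCCCGAGCATAACTGTGCAACTGGCGGAACAAAGGGAGTT. The template strand is its reverse complement (complement TCCGATGGAGCAGGAAGGGCTCGTATTGACACGTTGACCGCCTTGTTTCCCTCAA, then reverse).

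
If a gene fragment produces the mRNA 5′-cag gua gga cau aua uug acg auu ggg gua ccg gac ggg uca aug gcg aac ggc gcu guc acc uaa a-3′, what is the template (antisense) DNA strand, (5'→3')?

5'-TTTAGGTGACAGCGCCGTTCGCCATTGACCCGTCCGGTACCCCAATCGTCAATATATGTCCTACCTG-3'

Replace U with T to get the coding DNA strand: CAGGTAGGACATATATTGACGATTGGGGTACCGGACGGGTCAATGGCGAACGGCGCTGTCACCTAAA. The template strand is its reverse complement (complement GTCCATCCTGTATATAACTGCTAACCCCATGGCCTGCCCAGTTACCGCTTGCCGCGACAGTGGATTT, then reverse).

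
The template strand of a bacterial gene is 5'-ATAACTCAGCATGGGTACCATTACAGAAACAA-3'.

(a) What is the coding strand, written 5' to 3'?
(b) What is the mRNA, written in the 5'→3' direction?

(a) 5'-TTGTTTCTGTAATGGTACCCATGCTGAGTTAT-3'
(b) 5′-UUGUUUCUGUAAUGGUACCCAUGCUGAGUUAU-3′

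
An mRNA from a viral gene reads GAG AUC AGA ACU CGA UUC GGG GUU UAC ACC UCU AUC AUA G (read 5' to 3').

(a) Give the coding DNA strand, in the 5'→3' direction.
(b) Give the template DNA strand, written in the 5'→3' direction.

(a) 5′-GAGATCAGAACTCGATTCGGGGTTTACACCTCTATCATAG-3′
(b) 5'-CTATGATAGAGGTGTAAACCCCGAATCGAGTTCTGATCTC-3'

(a) The coding strand matches the mRNA with U→T.
(b) The template strand is the reverse complement of the coding strand.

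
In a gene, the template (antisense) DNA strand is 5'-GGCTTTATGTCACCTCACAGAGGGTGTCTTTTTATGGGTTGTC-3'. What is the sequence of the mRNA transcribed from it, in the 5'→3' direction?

The mRNA has the sequence of the coding strand (reverse complement of the template) with T→U. Reverse complement of GGCTTTATGTCACCTCACAGAGGGTGTCTTTTTATGGGTTGTC is GACAACCCATAAAAAGACACCCTCTGTGAGGTGACATAAAGCC; then T→U.

5'-GACAACCCAUAAAAAGACACCCUCUGUGAGGUGACAUAAAGCC-3'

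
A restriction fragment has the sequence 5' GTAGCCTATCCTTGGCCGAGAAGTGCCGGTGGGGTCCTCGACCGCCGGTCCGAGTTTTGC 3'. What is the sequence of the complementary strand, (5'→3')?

5'-GCAAAACTCGGACCGGCGGTCGAGGACCCCACCGGCACTTCTCGGCCAAGGATAGGCTAC-3'

The complement of GTAGCCTATCCTTGGCCGAGAAGTGCCGGTGGGGTCCTCGACCGCCGGTCCGAGTTTTGC is CATCGGATAGGAACCGGCTCTTCACGGCCACCCCAGGAGCTGGCGGCCAGGCTCAAAACG (A↔T, G↔C). DNA strands are antiparallel, so the complementary strand runs 3'→5'; reversing gives the 5'→3' form.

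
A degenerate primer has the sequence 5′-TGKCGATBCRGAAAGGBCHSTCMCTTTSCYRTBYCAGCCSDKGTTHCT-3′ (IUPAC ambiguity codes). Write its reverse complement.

5'-AGDAACMHSGGCTGRVAYRGSAAAGKGASDGVCCTTTCYGVATCGMCA-3'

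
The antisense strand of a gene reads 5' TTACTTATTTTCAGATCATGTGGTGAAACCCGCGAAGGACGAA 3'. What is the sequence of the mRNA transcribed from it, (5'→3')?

5'-UUCGUCCUUCGCGGGUUUCACCACAUGAUCUGAAAAUAAGUAA-3'

RNA polymerase reads the template 3'→5' and synthesizes mRNA 5'→3' by base-pairing (A→U, T→A, G↔C). The complement of the template is AATGAATAAAAGTCTAGTACACCACTTTGGGCGCTTCCTGCTT; antiparallel, so 5'→3' the coding strand is TTCGTCCTTCGCGGGTTTCACCACATGATCTGAAAATAAGTAA. Replace T with U for the mRNA.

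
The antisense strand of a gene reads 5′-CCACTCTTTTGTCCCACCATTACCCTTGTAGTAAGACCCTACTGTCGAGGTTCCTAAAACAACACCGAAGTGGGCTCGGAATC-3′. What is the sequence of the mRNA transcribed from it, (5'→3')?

5'-GAUUCCGAGCCCACUUCGGUGUUGUUUUAGGAACCUCGACAGUAGGGUCUUACUACAAGGGUAAUGGUGGGACAAAAGAGUGG-3'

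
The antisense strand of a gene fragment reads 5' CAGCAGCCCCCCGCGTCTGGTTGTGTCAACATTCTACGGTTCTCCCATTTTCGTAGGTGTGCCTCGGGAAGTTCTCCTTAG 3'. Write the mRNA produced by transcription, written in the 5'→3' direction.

5'-CUAAGGAGAACUUCCCGAGGCACACCUACGAAAAUGGGAGAACCGUAGAAUGUUGACACAACCAGACGCGGGGGGCUGCUG-3'

RNA polymerase reads the template 3'→5' and synthesizes mRNA 5'→3' by base-pairing (A→U, T→A, G↔C). The complement of the template is GTCGTCGGGGGGCGCAGACCAACACAGTTGTAAGATGCCAAGAGGGTAAAAGCATCCACACGGAGCCCTTCAAGAGGAATC; antiparallel, so 5'→3' the coding strand is CTAAGGAGAACTTCCCGAGGCACACCTACGAAAATGGGAGAACCGTAGAATGTTGACACAACCAGACGCGGGGGGCTGCTG. Replace T with U for the mRNA.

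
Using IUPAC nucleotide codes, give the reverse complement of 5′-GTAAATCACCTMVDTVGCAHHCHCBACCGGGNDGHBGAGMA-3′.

5'-TKCTCVDCHNCCCGGTVGDGDDTGCBAHBKAGGTGATTTAC-3'

Standard pairs A↔T, G↔C; ambiguity codes pair M↔K, B↔V, D↔H, N↔N. Complement (CATTTAGTGGAKBHABCGTDDGDGVTGGCCCNHCDVCTCKT), then reverse for 5'→3'.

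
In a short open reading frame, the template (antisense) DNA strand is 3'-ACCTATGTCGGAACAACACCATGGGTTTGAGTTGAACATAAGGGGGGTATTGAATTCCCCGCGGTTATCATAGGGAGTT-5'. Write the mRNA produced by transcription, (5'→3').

Reading the template 3'→5' as shown, RNA polymerase pairs each base (A→U, T→A, G↔C) to build mRNA 5'→3' directly.

5'-UGGAUACAGCCUUGUUGUGGUACCCAAACUCAACUUGUAUUCCCCCCAUAACUUAAGGGGCGCCAAUAGUAUCCCUCAA-3'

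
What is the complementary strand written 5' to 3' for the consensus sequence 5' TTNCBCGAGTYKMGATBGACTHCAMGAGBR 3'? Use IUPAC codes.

5'-YVCTCKTGDAGTCVATCKMRACTCGVGNAA-3'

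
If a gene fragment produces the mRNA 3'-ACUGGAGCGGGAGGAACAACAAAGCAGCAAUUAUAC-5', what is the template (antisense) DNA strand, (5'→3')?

5'-TGACCTCGCCCTCCTTGTTGTTTCGTCGTTAATATG-3'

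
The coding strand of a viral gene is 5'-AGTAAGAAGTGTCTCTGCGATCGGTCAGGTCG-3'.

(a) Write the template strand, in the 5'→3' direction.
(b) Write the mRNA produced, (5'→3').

(a) The template strand is the reverse complement of the coding strand: complement TCATTCTTCACAGAGACGCTAGCCAGTCCAGC, then reverse.
(b) mRNA matches the coding strand with T→U.

(a) 5'-CGACCTGACCGATCGCAGAGACACTTCTTACT-3'
(b) 5'-AGUAAGAAGUGUCUCUGCGAUCGGUCAGGUCG-3'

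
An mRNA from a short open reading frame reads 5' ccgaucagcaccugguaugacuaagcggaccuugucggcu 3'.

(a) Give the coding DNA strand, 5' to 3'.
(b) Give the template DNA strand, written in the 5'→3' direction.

(a) The coding strand matches the mRNA with U→T.
(b) The template strand is the reverse complement of the coding strand.

(a) 5'-CCGATCAGCACCTGGTATGACTAAGCGGACCTTGTCGGCT-3'
(b) 5′-AGCCGACAAGGTCCGCTTAGTCATACCAGGTGCTGATCGG-3′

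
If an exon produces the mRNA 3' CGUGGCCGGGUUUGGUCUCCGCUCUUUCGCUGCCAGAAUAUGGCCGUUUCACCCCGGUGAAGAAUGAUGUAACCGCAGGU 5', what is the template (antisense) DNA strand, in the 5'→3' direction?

Written 5'→3' the mRNA is UGGACGCCAAUGUAGUAAGAAGUGGCCCCACUUUGCCGGUAUAAGACCGUCGCUUUCUCGCCUCUGGUUUGGGCCGGUGC, so the coding DNA strand is TGGACGCCAATGTAGTAAGAAGTGGCCCCACTTTGCCGGTATAAGACCGTCGCTTTCTCGCCTCTGGTTTGGGCCGGTGC. The template is its reverse complement.

5'-GCACCGGCCCAAACCAGAGGCGAGAAAGCGACGGTCTTATACCGGCAAAGTGGGGCCACTTCTTACTACATTGGCGTCCA-3'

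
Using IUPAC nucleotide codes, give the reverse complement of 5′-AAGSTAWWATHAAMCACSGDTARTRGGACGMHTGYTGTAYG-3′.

Standard pairs A↔T, G↔C; ambiguity codes pair R↔Y, M↔K, W↔W, S↔S, D↔H. Complement (TTCSATWWTADTTKGTGSCHATYAYCCTGCKDACRACATRC), then reverse for 5'→3'.

5′-CRTACARCADKCGTCCYAYTAHCSGTGKTTDATWWTASCTT-3′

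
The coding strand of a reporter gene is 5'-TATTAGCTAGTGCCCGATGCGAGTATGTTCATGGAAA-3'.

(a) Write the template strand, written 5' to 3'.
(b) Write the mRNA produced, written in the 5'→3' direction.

(a) 5'-TTTCCATGAACATACTCGCATCGGGCACTAGCTAATA-3'
(b) 5′-UAUUAGCUAGUGCCCGAUGCGAGUAUGUUCAUGGAAA-3′

(a) The template strand is the reverse complement of the coding strand: complement ATAATCGATCACGGGCTACGCTCATACAAGTACCTTT, then reverse.
(b) mRNA matches the coding strand with T→U.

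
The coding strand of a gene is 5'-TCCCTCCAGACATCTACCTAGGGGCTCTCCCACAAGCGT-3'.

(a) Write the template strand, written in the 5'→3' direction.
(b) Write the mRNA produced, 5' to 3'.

(a) 5'-ACGCTTGTGGGAGAGCCCCTAGGTAGATGTCTGGAGGGA-3'
(b) 5'-UCCCUCCAGACAUCUACCUAGGGGCUCUCCCACAAGCGU-3'

(a) The template strand is the reverse complement of the coding strand: complement AGGGAGGTCTGTAGATGGATCCCCGAGAGGGTGTTCGCA, then reverse.
(b) mRNA matches the coding strand with T→U.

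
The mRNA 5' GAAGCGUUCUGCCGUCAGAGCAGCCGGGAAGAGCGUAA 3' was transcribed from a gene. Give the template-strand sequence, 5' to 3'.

5'-TTACGCTCTTCCCGGCTGCTCTGACGGCAGAACGCTTC-3'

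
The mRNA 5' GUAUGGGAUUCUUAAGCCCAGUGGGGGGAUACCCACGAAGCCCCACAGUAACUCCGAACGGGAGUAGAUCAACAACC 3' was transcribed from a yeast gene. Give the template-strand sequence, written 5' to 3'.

Replace U with T to get the coding DNA strand: GTATGGGATTCTTAAGCCCAGTGGGGGGATACCCACGAAGCCCCACAGTAACTCCGAACGGGAGTAGATCAACAACC. The template strand is its reverse complement (complement CATACCCTAAGAATTCGGGTCACCCCCCTATGGGTGCTTCGGGGTGTCATTGAGGCTTGCCCTCATCTAGTTGTTGG, then reverse).

5'-GGTTGTTGATCTACTCCCGTTCGGAGTTACTGTGGGGCTTCGTGGGTATCCCCCCACTGGGCTTAAGAATCCCATAC-3'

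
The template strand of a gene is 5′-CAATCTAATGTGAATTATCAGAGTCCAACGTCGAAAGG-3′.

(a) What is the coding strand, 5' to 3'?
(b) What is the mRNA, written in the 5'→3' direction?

(a) The coding strand is the reverse complement of the template: complement GTTAGATTACACTTAATAGTCTCAGGTTGCAGCTTTCC, then reverse.
(b) mRNA has the coding-strand sequence with T→U.

(a) 5′-CCTTTCGACGTTGGACTCTGATAATTCACATTAGATTG-3′
(b) 5'-CCUUUCGACGUUGGACUCUGAUAAUUCACAUUAGAUUG-3'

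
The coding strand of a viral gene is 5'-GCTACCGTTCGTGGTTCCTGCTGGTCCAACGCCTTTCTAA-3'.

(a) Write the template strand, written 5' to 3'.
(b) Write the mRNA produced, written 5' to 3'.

(a) The template strand is the reverse complement of the coding strand: complement CGATGGCAAGCACCAAGGACGACCAGGTTGCGGAAAGATT, then reverse.
(b) mRNA matches the coding strand with T→U.

(a) 5'-TTAGAAAGGCGTTGGACCAGCAGGAACCACGAACGGTAGC-3'
(b) 5′-GCUACCGUUCGUGGUUCCUGCUGGUCCAACGCCUUUCUAA-3′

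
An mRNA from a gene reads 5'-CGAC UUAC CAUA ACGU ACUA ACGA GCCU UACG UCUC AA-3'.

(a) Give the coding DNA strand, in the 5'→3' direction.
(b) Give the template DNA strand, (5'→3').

(a) 5′-CGACTTACCATAACGTACTAACGAGCCTTACGTCTCAA-3′
(b) 5'-TTGAGACGTAAGGCTCGTTAGTACGTTATGGTAAGTCG-3'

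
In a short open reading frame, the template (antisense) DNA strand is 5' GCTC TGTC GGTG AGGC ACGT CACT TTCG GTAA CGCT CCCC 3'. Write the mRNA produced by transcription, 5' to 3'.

The mRNA has the sequence of the coding strand (reverse complement of the template) with T→U. Reverse complement of GCTCTGTCGGTGAGGCACGTCACTTTCGGTAACGCTCCCC is GGGGAGCGTTACCGAAAGTGACGTGCCTCACCGACAGAGC; then T→U.

5'-GGGGAGCGUUACCGAAAGUGACGUGCCUCACCGACAGAGC-3'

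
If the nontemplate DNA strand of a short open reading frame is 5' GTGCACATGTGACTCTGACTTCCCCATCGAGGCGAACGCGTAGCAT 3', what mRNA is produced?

5'-GUGCACAUGUGACUCUGACUUCCCCAUCGAGGCGAACGCGUAGCAU-3'

The mRNA is synthesized from the template strand, so it matches the coding strand with T replaced by U.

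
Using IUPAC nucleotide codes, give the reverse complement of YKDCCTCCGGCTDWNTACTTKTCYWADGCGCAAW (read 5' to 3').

Standard pairs A↔T, G↔C; ambiguity codes pair Y↔R, K↔M, W↔W, D↔H, N↔N. Complement (RMHGGAGGCCGAHWNATGAAMAGRWTHCGCGTTW), then reverse for 5'→3'.

5'-WTTGCGCHTWRGAMAAGTANWHAGCCGGAGGHMR-3'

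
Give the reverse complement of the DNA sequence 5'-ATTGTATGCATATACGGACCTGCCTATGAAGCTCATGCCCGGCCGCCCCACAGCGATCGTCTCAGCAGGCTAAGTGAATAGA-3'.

5'-TCTATTCACTTAGCCTGCTGAGACGATCGCTGTGGGGCGGCCGGGCATGAGCTTCATAGGCAGGTCCGTATATGCATACAAT-3'

Complement each base (A↔T, G↔C): TAACATACGTATATGCCTGGACGGATACTTCGAGTACGGGCCGGCGGGGTGTCGCTAGCAGAGTCGTCCGATTCACTTATCT. Then reverse.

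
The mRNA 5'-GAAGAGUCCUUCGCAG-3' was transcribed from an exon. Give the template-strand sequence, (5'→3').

5'-CTGCGAAGGACTCTTC-3'

Replace U with T to get the coding DNA strand: GAAGAGTCCTTCGCAG. The template strand is its reverse complement (complement CTTCTCAGGAAGCGTC, then reverse).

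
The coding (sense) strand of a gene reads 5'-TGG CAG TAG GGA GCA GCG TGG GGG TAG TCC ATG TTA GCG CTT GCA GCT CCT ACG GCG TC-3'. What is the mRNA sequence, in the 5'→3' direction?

mRNA has the coding-strand sequence with U in place of T.

5'-UGGCAGUAGGGAGCAGCGUGGGGGUAGUCCAUGUUAGCGCUUGCAGCUCCUACGGCGUC-3'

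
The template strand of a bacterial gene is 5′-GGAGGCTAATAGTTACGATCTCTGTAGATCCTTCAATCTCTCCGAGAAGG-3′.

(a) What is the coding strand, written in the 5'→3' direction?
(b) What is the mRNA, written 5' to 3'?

(a) 5'-CCTTCTCGGAGAGATTGAAGGATCTACAGAGATCGTAACTATTAGCCTCC-3'
(b) 5'-CCUUCUCGGAGAGAUUGAAGGAUCUACAGAGAUCGUAACUAUUAGCCUCC-3'

(a) The coding strand is the reverse complement of the template: complement CCTCCGATTATCAATGCTAGAGACATCTAGGAAGTTAGAGAGGCTCTTCC, then reverse.
(b) mRNA has the coding-strand sequence with T→U.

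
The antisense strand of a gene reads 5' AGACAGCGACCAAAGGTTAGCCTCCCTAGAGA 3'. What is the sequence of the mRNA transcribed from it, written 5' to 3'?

5'-UCUCUAGGGAGGCUAACCUUUGGUCGCUGUCU-3'

RNA polymerase reads the template 3'→5' and synthesizes mRNA 5'→3' by base-pairing (A→U, T→A, G↔C). The complement of the template is TCTGTCGCTGGTTTCCAATCGGAGGGATCTCT; antiparallel, so 5'→3' the coding strand is TCTCTAGGGAGGCTAACCTTTGGTCGCTGTCT. Replace T with U for the mRNA.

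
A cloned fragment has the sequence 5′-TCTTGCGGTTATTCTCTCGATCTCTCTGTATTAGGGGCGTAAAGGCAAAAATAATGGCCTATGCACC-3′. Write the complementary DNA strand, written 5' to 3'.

5'-GGTGCATAGGCCATTATTTTTGCCTTTACGCCCCTAATACAGAGAGATCGAGAGAATAACCGCAAGA-3'

Pairing A↔T and G↔C gives AGAACGCCAATAAGAGAGCTAGAGAGACATAATCCCCGCATTTCCGTTTTTATTACCGGATACGTGG, running 3'→5'. Reverse for the 5'→3' convention.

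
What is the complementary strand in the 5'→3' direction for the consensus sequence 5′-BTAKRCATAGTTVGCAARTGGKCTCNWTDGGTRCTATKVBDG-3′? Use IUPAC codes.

5′-CHVBMATAGYACCHAWNGAGMCCAYTTGCBAACTATGYMTAV-3′

Standard pairs A↔T, G↔C; ambiguity codes pair R↔Y, K↔M, W↔W, B↔V, D↔H, N↔N. Complement (VATMYGTATCAABCGTTYACCMGAGNWAHCCAYGATAMBVHC), then reverse for 5'→3'.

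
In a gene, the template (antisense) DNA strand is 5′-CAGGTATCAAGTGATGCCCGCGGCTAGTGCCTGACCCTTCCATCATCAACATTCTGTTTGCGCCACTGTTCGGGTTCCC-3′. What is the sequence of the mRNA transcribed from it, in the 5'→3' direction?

RNA polymerase reads the template 3'→5' and synthesizes mRNA 5'→3' by base-pairing (A→U, T→A, G↔C). The complement of the template is GTCCATAGTTCACTACGGGCGCCGATCACGGACTGGGAAGGTAGTAGTTGTAAGACAAACGCGGTGACAAGCCCAAGGG; antiparallel, so 5'→3' the coding strand is GGGAACCCGAACAGTGGCGCAAACAGAATGTTGATGATGGAAGGGTCAGGCACTAGCCGCGGGCATCACTTGATACCTG. Replace T with U for the mRNA.

5'-GGGAACCCGAACAGUGGCGCAAACAGAAUGUUGAUGAUGGAAGGGUCAGGCACUAGCCGCGGGCAUCACUUGAUACCUG-3'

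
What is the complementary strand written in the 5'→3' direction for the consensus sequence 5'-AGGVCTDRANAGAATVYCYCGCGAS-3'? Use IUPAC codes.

Standard pairs A↔T, G↔C; ambiguity codes pair R↔Y, S↔S, D↔H, V↔B, N↔N. Complement (TCCBGAHYTNTCTTABRGRGCGCTS), then reverse for 5'→3'.

5′-STCGCGRGRBATTCTNTYHAGBCCT-3′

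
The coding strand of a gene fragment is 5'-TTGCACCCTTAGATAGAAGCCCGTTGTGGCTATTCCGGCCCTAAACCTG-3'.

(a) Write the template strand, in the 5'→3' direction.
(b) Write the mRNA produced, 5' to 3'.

(a) 5'-CAGGTTTAGGGCCGGAATAGCCACAACGGGCTTCTATCTAAGGGTGCAA-3'
(b) 5'-UUGCACCCUUAGAUAGAAGCCCGUUGUGGCUAUUCCGGCCCUAAACCUG-3'

(a) The template strand is the reverse complement of the coding strand: complement AACGTGGGAATCTATCTTCGGGCAACACCGATAAGGCCGGGATTTGGAC, then reverse.
(b) mRNA matches the coding strand with T→U.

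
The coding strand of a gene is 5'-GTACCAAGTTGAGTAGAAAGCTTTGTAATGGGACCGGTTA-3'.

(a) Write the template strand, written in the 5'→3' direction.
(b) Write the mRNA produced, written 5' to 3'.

(a) 5′-TAACCGGTCCCATTACAAAGCTTTCTACTCAACTTGGTAC-3′
(b) 5'-GUACCAAGUUGAGUAGAAAGCUUUGUAAUGGGACCGGUUA-3'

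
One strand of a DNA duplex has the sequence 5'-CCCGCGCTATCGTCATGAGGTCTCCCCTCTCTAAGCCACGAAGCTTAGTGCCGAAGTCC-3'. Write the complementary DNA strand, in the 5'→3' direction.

5'-GGACTTCGGCACTAAGCTTCGTGGCTTAGAGAGGGGAGACCTCATGACGATAGCGCGGG-3'

Pairing A↔T and G↔C gives GGGCGCGATAGCAGTACTCCAGAGGGGAGAGATTCGGTGCTTCGAATCACGGCTTCAGG, running 3'→5'. Reverse for the 5'→3' convention.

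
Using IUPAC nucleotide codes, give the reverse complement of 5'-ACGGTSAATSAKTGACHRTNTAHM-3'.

Standard pairs A↔T, G↔C; ambiguity codes pair R↔Y, M↔K, S↔S, H↔D, N↔N. Complement (TGCCASTTASTMACTGDYANATDK), then reverse for 5'→3'.

5'-KDTANAYDGTCAMTSATTSACCGT-3'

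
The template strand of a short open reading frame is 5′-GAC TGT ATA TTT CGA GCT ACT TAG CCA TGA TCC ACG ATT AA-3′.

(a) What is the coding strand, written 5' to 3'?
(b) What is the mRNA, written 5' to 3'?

(a) The coding strand is the reverse complement of the template: complement CTGACATATAAAGCTCGATGAATCGGTACTAGGTGCTAATT, then reverse.
(b) mRNA has the coding-strand sequence with T→U.

(a) 5'-TTAATCGTGGATCATGGCTAAGTAGCTCGAAATATACAGTC-3'
(b) 5'-UUAAUCGUGGAUCAUGGCUAAGUAGCUCGAAAUAUACAGUC-3'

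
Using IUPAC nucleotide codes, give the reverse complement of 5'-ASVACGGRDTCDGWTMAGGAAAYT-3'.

5′-ARTTTCCTKAWCHGAHYCCGTBST-3′

Standard pairs A↔T, G↔C; ambiguity codes pair R↔Y, M↔K, W↔W, S↔S, D↔H, V↔B. Complement (TSBTGCCYHAGHCWAKTCCTTTRA), then reverse for 5'→3'.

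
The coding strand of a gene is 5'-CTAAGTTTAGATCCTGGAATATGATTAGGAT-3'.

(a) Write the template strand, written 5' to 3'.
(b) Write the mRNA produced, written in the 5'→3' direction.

(a) The template strand is the reverse complement of the coding strand: complement GATTCAAATCTAGGACCTTATACTAATCCTA, then reverse.
(b) mRNA matches the coding strand with T→U.

(a) 5'-ATCCTAATCATATTCCAGGATCTAAACTTAG-3'
(b) 5'-CUAAGUUUAGAUCCUGGAAUAUGAUUAGGAU-3'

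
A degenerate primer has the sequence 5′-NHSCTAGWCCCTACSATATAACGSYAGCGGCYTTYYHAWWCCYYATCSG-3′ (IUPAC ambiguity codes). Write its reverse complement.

Standard pairs A↔T, G↔C; ambiguity codes pair Y↔R, W↔W, S↔S, H↔D, N↔N. Complement (NDSGATCWGGGATGSTATATTGCSRTCGCCGRAARRDTWWGGRRTAGSC), then reverse for 5'→3'.

5′-CSGATRRGGWWTDRRAARGCCGCTRSCGTTATATSGTAGGGWCTAGSDN-3′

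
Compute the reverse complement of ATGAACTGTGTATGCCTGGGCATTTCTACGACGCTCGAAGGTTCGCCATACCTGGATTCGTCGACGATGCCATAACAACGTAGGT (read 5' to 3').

Complement each base (A↔T, G↔C): TACTTGACACATACGGACCCGTAAAGATGCTGCGAGCTTCCAAGCGGTATGGACCTAAGCAGCTGCTACGGTATTGTTGCATCCA. Then reverse.

5'-ACCTACGTTGTTATGGCATCGTCGACGAATCCAGGTATGGCGAACCTTCGAGCGTCGTAGAAATGCCCAGGCATACACAGTTCAT-3'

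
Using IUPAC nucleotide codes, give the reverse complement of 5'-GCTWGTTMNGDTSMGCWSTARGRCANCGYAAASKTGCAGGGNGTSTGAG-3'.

Standard pairs A↔T, G↔C; ambiguity codes pair R↔Y, M↔K, W↔W, S↔S, D↔H, N↔N. Complement (CGAWCAAKNCHASKCGWSATYCYGTNGCRTTTSMACGTCCCNCASACTC), then reverse for 5'→3'.

5'-CTCASACNCCCTGCAMSTTTRCGNTGYCYTASWGCKSAHCNKAACWAGC-3'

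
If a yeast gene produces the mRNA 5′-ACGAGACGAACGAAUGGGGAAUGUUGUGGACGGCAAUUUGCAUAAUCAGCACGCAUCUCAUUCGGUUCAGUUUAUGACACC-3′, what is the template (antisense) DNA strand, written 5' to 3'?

Replace U with T to get the coding DNA strand: ACGAGACGAACGAATGGGGAATGTTGTGGACGGCAATTTGCATAATCAGCACGCATCTCATTCGGTTCAGTTTATGACACC. The template strand is its reverse complement (complement TGCTCTGCTTGCTTACCCCTTACAACACCTGCCGTTAAACGTATTAGTCGTGCGTAGAGTAAGCCAAGTCAAATACTGTGG, then reverse).

5'-GGTGTCATAAACTGAACCGAATGAGATGCGTGCTGATTATGCAAATTGCCGTCCACAACATTCCCCATTCGTTCGTCTCGT-3'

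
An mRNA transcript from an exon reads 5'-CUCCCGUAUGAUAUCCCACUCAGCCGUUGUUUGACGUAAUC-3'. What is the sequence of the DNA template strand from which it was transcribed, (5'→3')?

Replace U with T to get the coding DNA strand: CTCCCGTATGATATCCCACTCAGCCGTTGTTTGACGTAATC. The template strand is its reverse complement (complement GAGGGCATACTATAGGGTGAGTCGGCAACAAACTGCATTAG, then reverse).

5′-GATTACGTCAAACAACGGCTGAGTGGGATATCATACGGGAG-3′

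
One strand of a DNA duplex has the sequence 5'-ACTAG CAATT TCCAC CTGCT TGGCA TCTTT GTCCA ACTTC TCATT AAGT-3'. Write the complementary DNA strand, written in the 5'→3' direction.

5′-ACTTAATGAGAAGTTGGACAAAGATGCCAAGCAGGTGGAAATTGCTAGT-3′

The complement of ACTAGCAATTTCCACCTGCTTGGCATCTTTGTCCAACTTCTCATTAAGT is TGATCGTTAAAGGTGGACGAACCGTAGAAACAGGTTGAAGAGTAATTCA (A↔T, G↔C). DNA strands are antiparallel, so the complementary strand runs 3'→5'; reversing gives the 5'→3' form.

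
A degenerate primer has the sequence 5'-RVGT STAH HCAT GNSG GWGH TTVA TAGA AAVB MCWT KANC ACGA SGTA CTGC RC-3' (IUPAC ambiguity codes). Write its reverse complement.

5'-GYGCAGTACSTCGTGNTMAWGKVBTTTCTATBAADCWCCSNCATGDDTASACBY-3'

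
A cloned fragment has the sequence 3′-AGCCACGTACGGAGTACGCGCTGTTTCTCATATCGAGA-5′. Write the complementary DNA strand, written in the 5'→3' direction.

5′-TCGGTGCATGCCTCATGCGCGACAAAGAGTATAGCTCT-3′

The strand is given 3'→5', so its complement runs 5'→3' in the same left-to-right order: pair each base A↔T, G↔C.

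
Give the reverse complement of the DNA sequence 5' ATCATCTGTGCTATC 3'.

5'-GATAGCACAGATGAT-3'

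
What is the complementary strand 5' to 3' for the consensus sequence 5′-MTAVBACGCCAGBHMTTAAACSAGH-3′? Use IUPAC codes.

5'-DCTSGTTTAAKDVCTGGCGTVBTAK-3'

Standard pairs A↔T, G↔C; ambiguity codes pair M↔K, S↔S, B↔V, H↔D. Complement (KATBVTGCGGTCVDKAATTTGSTCD), then reverse for 5'→3'.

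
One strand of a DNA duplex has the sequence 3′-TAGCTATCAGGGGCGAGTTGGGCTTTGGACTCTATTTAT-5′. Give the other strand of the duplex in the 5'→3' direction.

The strand is given 3'→5', so its complement runs 5'→3' in the same left-to-right order: pair each base A↔T, G↔C.

5'-ATCGATAGTCCCCGCTCAACCCGAAACCTGAGATAAATA-3'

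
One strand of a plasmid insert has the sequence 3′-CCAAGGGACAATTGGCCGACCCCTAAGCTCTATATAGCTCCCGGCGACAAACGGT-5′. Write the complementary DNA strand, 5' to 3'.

5'-GGTTCCCTGTTAACCGGCTGGGGATTCGAGATATATCGAGGGCCGCTGTTTGCCA-3'

The strand is given 3'→5', so its complement runs 5'→3' in the same left-to-right order: pair each base A↔T, G↔C.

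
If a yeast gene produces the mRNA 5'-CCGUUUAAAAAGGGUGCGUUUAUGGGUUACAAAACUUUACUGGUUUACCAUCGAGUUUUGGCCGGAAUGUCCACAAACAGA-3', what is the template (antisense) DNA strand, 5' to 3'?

5'-TCTGTTTGTGGACATTCCGGCCAAAACTCGATGGTAAACCAGTAAAGTTTTGTAACCCATAAACGCACCCTTTTTAAACGG-3'

Replace U with T to get the coding DNA strand: CCGTTTAAAAAGGGTGCGTTTATGGGTTACAAAACTTTACTGGTTTACCATCGAGTTTTGGCCGGAATGTCCACAAACAGA. The template strand is its reverse complement (complement GGCAAATTTTTCCCACGCAAATACCCAATGTTTTGAAATGACCAAATGGTAGCTCAAAACCGGCCTTACAGGTGTTTGTCT, then reverse).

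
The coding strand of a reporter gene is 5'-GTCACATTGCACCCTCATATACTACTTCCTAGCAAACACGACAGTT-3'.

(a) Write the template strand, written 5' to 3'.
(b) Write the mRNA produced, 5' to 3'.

(a) The template strand is the reverse complement of the coding strand: complement CAGTGTAACGTGGGAGTATATGATGAAGGATCGTTTGTGCTGTCAA, then reverse.
(b) mRNA matches the coding strand with T→U.

(a) 5'-AACTGTCGTGTTTGCTAGGAAGTAGTATATGAGGGTGCAATGTGAC-3'
(b) 5'-GUCACAUUGCACCCUCAUAUACUACUUCCUAGCAAACACGACAGUU-3'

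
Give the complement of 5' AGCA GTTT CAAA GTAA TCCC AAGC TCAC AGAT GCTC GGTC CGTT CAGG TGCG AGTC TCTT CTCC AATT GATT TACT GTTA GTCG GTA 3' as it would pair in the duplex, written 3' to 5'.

3'-TCGTCAAAGTTTCATTAGGGTTCGAGTGTCTACGAGCCAGGCAAGTCCACGCTCAGAGAAGAGGTTAACTAAATGACAATCAGCCAT-5'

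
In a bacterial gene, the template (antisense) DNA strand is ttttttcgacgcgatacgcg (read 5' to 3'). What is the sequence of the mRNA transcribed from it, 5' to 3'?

5′-CGCGUAUCGCGUCGAAAAAA-3′

The mRNA has the sequence of the coding strand (reverse complement of the template) with T→U. Reverse complement of TTTTTTCGACGCGATACGCG is CGCGTATCGCGTCGAAAAAA; then T→U.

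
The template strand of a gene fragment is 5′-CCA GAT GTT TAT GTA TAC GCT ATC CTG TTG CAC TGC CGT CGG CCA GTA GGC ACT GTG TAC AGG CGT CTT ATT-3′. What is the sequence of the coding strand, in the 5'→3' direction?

5'-AATAAGACGCCTGTACACAGTGCCTACTGGCCGACGGCAGTGCAACAGGATAGCGTATACATAAACATCTGG-3'

The coding strand is complementary and antiparallel to the template: take the complement (A↔T, G↔C) and reverse.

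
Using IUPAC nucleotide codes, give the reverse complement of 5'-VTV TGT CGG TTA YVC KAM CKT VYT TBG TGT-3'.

Standard pairs A↔T, G↔C; ambiguity codes pair Y↔R, M↔K, B↔V. Complement (BABACAGCCAATRBGMTKGMABRAAVCACA), then reverse for 5'→3'.

5'-ACACVAARBAMGKTMGBRTAACCGACABAB-3'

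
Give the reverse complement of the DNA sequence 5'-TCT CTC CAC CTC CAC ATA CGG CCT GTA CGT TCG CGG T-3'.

5′-ACCGCGAACGTACAGGCCGTATGTGGAGGTGGAGAGA-3′

Reading the sequence 3'→5' and pairing each base (A↔T, G↔C) gives the reverse complement directly.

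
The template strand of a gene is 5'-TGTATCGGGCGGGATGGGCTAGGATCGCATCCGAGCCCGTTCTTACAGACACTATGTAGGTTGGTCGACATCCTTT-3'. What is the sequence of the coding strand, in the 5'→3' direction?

The coding strand is complementary and antiparallel to the template: take the complement (A↔T, G↔C) and reverse.

5′-AAAGGATGTCGACCAACCTACATAGTGTCTGTAAGAACGGGCTCGGATGCGATCCTAGCCCATCCCGCCCGATACA-3′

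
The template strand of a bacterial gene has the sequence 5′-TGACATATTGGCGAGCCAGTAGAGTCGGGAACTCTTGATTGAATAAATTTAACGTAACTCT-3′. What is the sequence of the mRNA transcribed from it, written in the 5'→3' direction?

5'-AGAGUUACGUUAAAUUUAUUCAAUCAAGAGUUCCCGACUCUACUGGCUCGCCAAUAUGUCA-3'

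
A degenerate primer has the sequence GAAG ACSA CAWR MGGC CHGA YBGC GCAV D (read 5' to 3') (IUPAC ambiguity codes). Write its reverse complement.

Standard pairs A↔T, G↔C; ambiguity codes pair R↔Y, M↔K, W↔W, S↔S, B↔V, D↔H. Complement (CTTCTGSTGTWYKCCGGDCTRVCGCGTBH), then reverse for 5'→3'.

5′-HBTGCGCVRTCDGGCCKYWTGTSGTCTTC-3′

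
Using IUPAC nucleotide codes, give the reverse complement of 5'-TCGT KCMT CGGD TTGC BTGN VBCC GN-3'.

5'-NCGGVBNCAVGCAAHCCGAKGMACGA-3'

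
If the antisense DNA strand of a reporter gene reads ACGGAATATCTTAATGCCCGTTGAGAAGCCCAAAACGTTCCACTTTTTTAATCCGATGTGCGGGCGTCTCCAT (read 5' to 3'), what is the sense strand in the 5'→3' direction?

5′-ATGGAGACGCCCGCACATCGGATTAAAAAAGTGGAACGTTTTGGGCTTCTCAACGGGCATTAAGATATTCCGT-3′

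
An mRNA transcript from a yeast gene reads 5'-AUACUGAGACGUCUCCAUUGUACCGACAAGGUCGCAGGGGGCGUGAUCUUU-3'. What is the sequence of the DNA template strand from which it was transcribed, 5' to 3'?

5'-AAAGATCACGCCCCCTGCGACCTTGTCGGTACAATGGAGACGTCTCAGTAT-3'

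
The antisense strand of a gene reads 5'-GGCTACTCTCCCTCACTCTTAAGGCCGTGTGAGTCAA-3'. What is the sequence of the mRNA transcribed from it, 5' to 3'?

The mRNA has the sequence of the coding strand (reverse complement of the template) with T→U. Reverse complement of GGCTACTCTCCCTCACTCTTAAGGCCGTGTGAGTCAA is TTGACTCACACGGCCTTAAGAGTGAGGGAGAGTAGCC; then T→U.

5'-UUGACUCACACGGCCUUAAGAGUGAGGGAGAGUAGCC-3'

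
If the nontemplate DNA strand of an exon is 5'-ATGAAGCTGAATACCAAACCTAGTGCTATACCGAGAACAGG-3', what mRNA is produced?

5'-AUGAAGCUGAAUACCAAACCUAGUGCUAUACCGAGAACAGG-3'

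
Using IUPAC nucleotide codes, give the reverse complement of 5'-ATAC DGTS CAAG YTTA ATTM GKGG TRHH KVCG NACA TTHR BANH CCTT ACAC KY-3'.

5'-RMGTGTAAGGDNTVYDAATGTNCGBMDDYACCMCKAATTAARCTTGSACHGTAT-3'

Standard pairs A↔T, G↔C; ambiguity codes pair R↔Y, M↔K, S↔S, B↔V, D↔H, N↔N. Complement (TATGHCASGTTCRAATTAAKCMCCAYDDMBGCNTGTAADYVTNDGGAATGTGMR), then reverse for 5'→3'.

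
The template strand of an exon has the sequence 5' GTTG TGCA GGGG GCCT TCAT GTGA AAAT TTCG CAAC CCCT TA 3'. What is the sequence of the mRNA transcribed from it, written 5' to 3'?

The mRNA has the sequence of the coding strand (reverse complement of the template) with T→U. Reverse complement of GTTGTGCAGGGGGCCTTCATGTGAAAATTTCGCAACCCCTTA is TAAGGGGTTGCGAAATTTTCACATGAAGGCCCCCTGCACAAC; then T→U.

5'-UAAGGGGUUGCGAAAUUUUCACAUGAAGGCCCCCUGCACAAC-3'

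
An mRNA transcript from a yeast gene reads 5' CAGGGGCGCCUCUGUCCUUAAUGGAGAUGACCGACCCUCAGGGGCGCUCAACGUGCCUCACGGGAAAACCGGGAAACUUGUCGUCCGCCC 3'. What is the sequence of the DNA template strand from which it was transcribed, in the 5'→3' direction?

5'-GGGCGGACGACAAGTTTCCCGGTTTTCCCGTGAGGCACGTTGAGCGCCCCTGAGGGTCGGTCATCTCCATTAAGGACAGAGGCGCCCCTG-3'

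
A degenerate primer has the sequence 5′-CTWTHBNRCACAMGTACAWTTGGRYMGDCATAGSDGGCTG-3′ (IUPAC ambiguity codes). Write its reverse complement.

5′-CAGCCHSCTATGHCKRYCCAAWTGTACKTGTGYNVDAWAG-3′

Standard pairs A↔T, G↔C; ambiguity codes pair R↔Y, M↔K, W↔W, S↔S, B↔V, D↔H, N↔N. Complement (GAWADVNYGTGTKCATGTWAACCYRKCHGTATCSHCCGAC), then reverse for 5'→3'.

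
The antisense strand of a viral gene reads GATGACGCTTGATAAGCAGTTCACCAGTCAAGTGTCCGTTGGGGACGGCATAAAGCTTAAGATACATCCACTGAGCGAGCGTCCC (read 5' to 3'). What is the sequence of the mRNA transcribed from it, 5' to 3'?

RNA polymerase reads the template 3'→5' and synthesizes mRNA 5'→3' by base-pairing (A→U, T→A, G↔C). The complement of the template is CTACTGCGAACTATTCGTCAAGTGGTCAGTTCACAGGCAACCCCTGCCGTATTTCGAATTCTATGTAGGTGACTCGCTCGCAGGG; antiparallel, so 5'→3' the coding strand is GGGACGCTCGCTCAGTGGATGTATCTTAAGCTTTATGCCGTCCCCAACGGACACTTGACTGGTGAACTGCTTATCAAGCGTCATC. Replace T with U for the mRNA.

5'-GGGACGCUCGCUCAGUGGAUGUAUCUUAAGCUUUAUGCCGUCCCCAACGGACACUUGACUGGUGAACUGCUUAUCAAGCGUCAUC-3'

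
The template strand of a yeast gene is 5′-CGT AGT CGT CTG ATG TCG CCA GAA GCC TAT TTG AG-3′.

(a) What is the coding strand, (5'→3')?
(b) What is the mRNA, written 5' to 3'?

(a) 5'-CTCAAATAGGCTTCTGGCGACATCAGACGACTACG-3'
(b) 5'-CUCAAAUAGGCUUCUGGCGACAUCAGACGACUACG-3'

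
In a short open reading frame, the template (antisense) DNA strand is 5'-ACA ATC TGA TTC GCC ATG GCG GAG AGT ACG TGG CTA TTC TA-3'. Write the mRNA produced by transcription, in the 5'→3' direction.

5'-UAGAAUAGCCACGUACUCUCCGCCAUGGCGAAUCAGAUUGU-3'

The mRNA has the sequence of the coding strand (reverse complement of the template) with T→U. Reverse complement of ACAATCTGATTCGCCATGGCGGAGAGTACGTGGCTATTCTA is TAGAATAGCCACGTACTCTCCGCCATGGCGAATCAGATTGT; then T→U.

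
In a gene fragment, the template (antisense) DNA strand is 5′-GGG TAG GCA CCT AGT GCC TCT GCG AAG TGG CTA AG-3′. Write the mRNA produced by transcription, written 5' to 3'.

The mRNA has the sequence of the coding strand (reverse complement of the template) with T→U. Reverse complement of GGGTAGGCACCTAGTGCCTCTGCGAAGTGGCTAAG is CTTAGCCACTTCGCAGAGGCACTAGGTGCCTACCC; then T→U.

5'-CUUAGCCACUUCGCAGAGGCACUAGGUGCCUACCC-3'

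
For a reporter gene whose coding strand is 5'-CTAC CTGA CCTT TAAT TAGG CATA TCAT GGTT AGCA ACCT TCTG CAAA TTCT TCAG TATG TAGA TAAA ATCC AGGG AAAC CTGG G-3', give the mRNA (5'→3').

5'-CUACCUGACCUUUAAUUAGGCAUAUCAUGGUUAGCAACCUUCUGCAAAUUCUUCAGUAUGUAGAUAAAAUCCAGGGAAACCUGGG-3'

mRNA has the coding-strand sequence with U in place of T.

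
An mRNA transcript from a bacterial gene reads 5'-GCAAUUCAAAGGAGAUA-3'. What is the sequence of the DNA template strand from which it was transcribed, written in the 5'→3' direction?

5'-TATCTCCTTTGAATTGC-3'

Replace U with T to get the coding DNA strand: GCAATTCAAAGGAGATA. The template strand is its reverse complement (complement CGTTAAGTTTCCTCTAT, then reverse).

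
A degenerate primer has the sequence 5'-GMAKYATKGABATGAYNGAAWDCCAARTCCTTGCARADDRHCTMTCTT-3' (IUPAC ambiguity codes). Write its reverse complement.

5'-AAGAKAGDYHHTYTGCAAGGAYTTGGHWTTCNRTCATVTCMATRMTKC-3'

Standard pairs A↔T, G↔C; ambiguity codes pair R↔Y, M↔K, W↔W, B↔V, D↔H, N↔N. Complement (CKTMRTAMCTVTACTRNCTTWHGGTTYAGGAACGTYTHHYDGAKAGAA), then reverse for 5'→3'.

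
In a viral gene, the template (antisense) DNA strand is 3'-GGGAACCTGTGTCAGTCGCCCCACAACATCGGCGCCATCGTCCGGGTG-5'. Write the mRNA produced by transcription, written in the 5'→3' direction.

5'-CCCUUGGACACAGUCAGCGGGGUGUUGUAGCCGCGGUAGCAGGCCCAC-3'

Reading the template 3'→5' as shown, RNA polymerase pairs each base (A→U, T→A, G↔C) to build mRNA 5'→3' directly.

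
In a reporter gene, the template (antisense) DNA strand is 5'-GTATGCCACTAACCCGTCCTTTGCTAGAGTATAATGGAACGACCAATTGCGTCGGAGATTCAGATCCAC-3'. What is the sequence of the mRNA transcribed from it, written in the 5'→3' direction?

5'-GUGGAUCUGAAUCUCCGACGCAAUUGGUCGUUCCAUUAUACUCUAGCAAAGGACGGGUUAGUGGCAUAC-3'

The mRNA has the sequence of the coding strand (reverse complement of the template) with T→U. Reverse complement of GTATGCCACTAACCCGTCCTTTGCTAGAGTATAATGGAACGACCAATTGCGTCGGAGATTCAGATCCAC is GTGGATCTGAATCTCCGACGCAATTGGTCGTTCCATTATACTCTAGCAAAGGACGGGTTAGTGGCATAC; then T→U.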